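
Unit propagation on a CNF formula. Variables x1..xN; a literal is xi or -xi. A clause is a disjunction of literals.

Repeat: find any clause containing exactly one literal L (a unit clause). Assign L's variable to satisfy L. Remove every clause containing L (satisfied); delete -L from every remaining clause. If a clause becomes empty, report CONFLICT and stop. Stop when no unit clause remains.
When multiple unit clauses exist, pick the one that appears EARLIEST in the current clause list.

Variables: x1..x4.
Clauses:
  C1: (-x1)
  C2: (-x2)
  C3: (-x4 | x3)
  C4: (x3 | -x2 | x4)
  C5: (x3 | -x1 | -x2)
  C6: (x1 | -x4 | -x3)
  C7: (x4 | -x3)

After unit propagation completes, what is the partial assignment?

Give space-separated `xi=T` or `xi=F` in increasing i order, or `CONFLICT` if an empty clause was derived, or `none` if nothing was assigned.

Answer: x1=F x2=F

Derivation:
unit clause [-1] forces x1=F; simplify:
  drop 1 from [1, -4, -3] -> [-4, -3]
  satisfied 2 clause(s); 5 remain; assigned so far: [1]
unit clause [-2] forces x2=F; simplify:
  satisfied 2 clause(s); 3 remain; assigned so far: [1, 2]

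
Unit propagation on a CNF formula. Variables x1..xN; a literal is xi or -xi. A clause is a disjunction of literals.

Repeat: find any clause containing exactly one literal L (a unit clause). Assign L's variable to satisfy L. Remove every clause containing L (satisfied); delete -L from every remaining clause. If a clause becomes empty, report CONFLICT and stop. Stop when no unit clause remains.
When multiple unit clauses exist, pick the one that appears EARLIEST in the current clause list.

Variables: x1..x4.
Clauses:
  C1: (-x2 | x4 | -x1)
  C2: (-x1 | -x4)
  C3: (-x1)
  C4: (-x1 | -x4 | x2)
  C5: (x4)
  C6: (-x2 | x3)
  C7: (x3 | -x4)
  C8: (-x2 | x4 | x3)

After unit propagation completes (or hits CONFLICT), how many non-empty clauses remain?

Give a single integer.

unit clause [-1] forces x1=F; simplify:
  satisfied 4 clause(s); 4 remain; assigned so far: [1]
unit clause [4] forces x4=T; simplify:
  drop -4 from [3, -4] -> [3]
  satisfied 2 clause(s); 2 remain; assigned so far: [1, 4]
unit clause [3] forces x3=T; simplify:
  satisfied 2 clause(s); 0 remain; assigned so far: [1, 3, 4]

Answer: 0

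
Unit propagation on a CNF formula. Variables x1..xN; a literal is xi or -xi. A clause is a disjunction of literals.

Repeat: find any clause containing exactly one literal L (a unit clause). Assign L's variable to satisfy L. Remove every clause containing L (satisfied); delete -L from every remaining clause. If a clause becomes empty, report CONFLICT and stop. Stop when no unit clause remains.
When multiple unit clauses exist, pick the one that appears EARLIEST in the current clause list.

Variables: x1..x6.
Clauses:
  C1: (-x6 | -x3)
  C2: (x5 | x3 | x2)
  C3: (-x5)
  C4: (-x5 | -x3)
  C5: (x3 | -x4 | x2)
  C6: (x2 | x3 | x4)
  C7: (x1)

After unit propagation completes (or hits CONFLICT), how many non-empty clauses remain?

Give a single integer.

unit clause [-5] forces x5=F; simplify:
  drop 5 from [5, 3, 2] -> [3, 2]
  satisfied 2 clause(s); 5 remain; assigned so far: [5]
unit clause [1] forces x1=T; simplify:
  satisfied 1 clause(s); 4 remain; assigned so far: [1, 5]

Answer: 4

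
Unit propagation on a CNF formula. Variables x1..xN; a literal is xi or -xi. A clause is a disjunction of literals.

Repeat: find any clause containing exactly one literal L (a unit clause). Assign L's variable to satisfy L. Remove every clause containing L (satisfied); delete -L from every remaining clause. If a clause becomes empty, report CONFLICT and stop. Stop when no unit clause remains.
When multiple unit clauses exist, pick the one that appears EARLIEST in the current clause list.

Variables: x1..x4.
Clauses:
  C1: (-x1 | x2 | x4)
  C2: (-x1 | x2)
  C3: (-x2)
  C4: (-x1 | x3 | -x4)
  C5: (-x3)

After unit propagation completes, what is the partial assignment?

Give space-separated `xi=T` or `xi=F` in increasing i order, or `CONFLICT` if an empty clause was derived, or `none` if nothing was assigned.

unit clause [-2] forces x2=F; simplify:
  drop 2 from [-1, 2, 4] -> [-1, 4]
  drop 2 from [-1, 2] -> [-1]
  satisfied 1 clause(s); 4 remain; assigned so far: [2]
unit clause [-1] forces x1=F; simplify:
  satisfied 3 clause(s); 1 remain; assigned so far: [1, 2]
unit clause [-3] forces x3=F; simplify:
  satisfied 1 clause(s); 0 remain; assigned so far: [1, 2, 3]

Answer: x1=F x2=F x3=F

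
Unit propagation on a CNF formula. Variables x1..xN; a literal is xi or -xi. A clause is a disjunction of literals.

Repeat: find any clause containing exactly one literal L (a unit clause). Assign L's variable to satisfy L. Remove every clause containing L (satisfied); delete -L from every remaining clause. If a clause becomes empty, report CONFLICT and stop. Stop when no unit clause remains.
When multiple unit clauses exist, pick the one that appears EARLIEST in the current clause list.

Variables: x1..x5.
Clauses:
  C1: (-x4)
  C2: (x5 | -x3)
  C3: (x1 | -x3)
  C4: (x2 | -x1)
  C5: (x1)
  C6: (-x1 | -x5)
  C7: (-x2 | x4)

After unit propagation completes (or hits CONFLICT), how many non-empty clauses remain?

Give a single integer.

Answer: 2

Derivation:
unit clause [-4] forces x4=F; simplify:
  drop 4 from [-2, 4] -> [-2]
  satisfied 1 clause(s); 6 remain; assigned so far: [4]
unit clause [1] forces x1=T; simplify:
  drop -1 from [2, -1] -> [2]
  drop -1 from [-1, -5] -> [-5]
  satisfied 2 clause(s); 4 remain; assigned so far: [1, 4]
unit clause [2] forces x2=T; simplify:
  drop -2 from [-2] -> [] (empty!)
  satisfied 1 clause(s); 3 remain; assigned so far: [1, 2, 4]
CONFLICT (empty clause)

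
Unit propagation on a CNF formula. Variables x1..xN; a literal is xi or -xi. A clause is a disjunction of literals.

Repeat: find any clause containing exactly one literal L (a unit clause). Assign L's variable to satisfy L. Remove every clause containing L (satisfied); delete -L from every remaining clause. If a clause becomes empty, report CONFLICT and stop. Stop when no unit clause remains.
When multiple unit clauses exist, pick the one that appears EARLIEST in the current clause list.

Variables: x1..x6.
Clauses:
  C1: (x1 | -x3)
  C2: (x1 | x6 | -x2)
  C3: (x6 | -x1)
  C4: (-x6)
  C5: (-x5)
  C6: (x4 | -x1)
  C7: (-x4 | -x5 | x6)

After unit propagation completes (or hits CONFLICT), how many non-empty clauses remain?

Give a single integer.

Answer: 0

Derivation:
unit clause [-6] forces x6=F; simplify:
  drop 6 from [1, 6, -2] -> [1, -2]
  drop 6 from [6, -1] -> [-1]
  drop 6 from [-4, -5, 6] -> [-4, -5]
  satisfied 1 clause(s); 6 remain; assigned so far: [6]
unit clause [-1] forces x1=F; simplify:
  drop 1 from [1, -3] -> [-3]
  drop 1 from [1, -2] -> [-2]
  satisfied 2 clause(s); 4 remain; assigned so far: [1, 6]
unit clause [-3] forces x3=F; simplify:
  satisfied 1 clause(s); 3 remain; assigned so far: [1, 3, 6]
unit clause [-2] forces x2=F; simplify:
  satisfied 1 clause(s); 2 remain; assigned so far: [1, 2, 3, 6]
unit clause [-5] forces x5=F; simplify:
  satisfied 2 clause(s); 0 remain; assigned so far: [1, 2, 3, 5, 6]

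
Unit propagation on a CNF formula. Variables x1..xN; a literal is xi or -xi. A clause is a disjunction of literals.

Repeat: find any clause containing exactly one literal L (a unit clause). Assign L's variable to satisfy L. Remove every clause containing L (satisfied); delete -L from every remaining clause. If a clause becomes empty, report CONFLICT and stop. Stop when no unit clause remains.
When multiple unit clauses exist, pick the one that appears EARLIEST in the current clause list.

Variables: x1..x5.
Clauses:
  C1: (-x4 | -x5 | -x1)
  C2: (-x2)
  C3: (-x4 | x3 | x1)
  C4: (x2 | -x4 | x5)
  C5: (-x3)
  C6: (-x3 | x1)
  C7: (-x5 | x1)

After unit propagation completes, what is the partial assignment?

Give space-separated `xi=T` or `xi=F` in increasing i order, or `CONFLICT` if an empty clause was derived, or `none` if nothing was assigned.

unit clause [-2] forces x2=F; simplify:
  drop 2 from [2, -4, 5] -> [-4, 5]
  satisfied 1 clause(s); 6 remain; assigned so far: [2]
unit clause [-3] forces x3=F; simplify:
  drop 3 from [-4, 3, 1] -> [-4, 1]
  satisfied 2 clause(s); 4 remain; assigned so far: [2, 3]

Answer: x2=F x3=F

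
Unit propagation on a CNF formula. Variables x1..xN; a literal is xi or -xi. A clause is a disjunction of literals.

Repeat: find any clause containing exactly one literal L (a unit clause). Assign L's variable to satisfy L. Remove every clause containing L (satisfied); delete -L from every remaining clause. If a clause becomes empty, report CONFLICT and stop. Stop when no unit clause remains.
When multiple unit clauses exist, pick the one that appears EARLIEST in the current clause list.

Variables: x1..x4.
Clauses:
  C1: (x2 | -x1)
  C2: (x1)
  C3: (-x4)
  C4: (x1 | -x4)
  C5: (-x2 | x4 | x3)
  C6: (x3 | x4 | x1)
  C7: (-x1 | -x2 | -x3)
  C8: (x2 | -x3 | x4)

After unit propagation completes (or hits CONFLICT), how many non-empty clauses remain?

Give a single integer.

unit clause [1] forces x1=T; simplify:
  drop -1 from [2, -1] -> [2]
  drop -1 from [-1, -2, -3] -> [-2, -3]
  satisfied 3 clause(s); 5 remain; assigned so far: [1]
unit clause [2] forces x2=T; simplify:
  drop -2 from [-2, 4, 3] -> [4, 3]
  drop -2 from [-2, -3] -> [-3]
  satisfied 2 clause(s); 3 remain; assigned so far: [1, 2]
unit clause [-4] forces x4=F; simplify:
  drop 4 from [4, 3] -> [3]
  satisfied 1 clause(s); 2 remain; assigned so far: [1, 2, 4]
unit clause [3] forces x3=T; simplify:
  drop -3 from [-3] -> [] (empty!)
  satisfied 1 clause(s); 1 remain; assigned so far: [1, 2, 3, 4]
CONFLICT (empty clause)

Answer: 0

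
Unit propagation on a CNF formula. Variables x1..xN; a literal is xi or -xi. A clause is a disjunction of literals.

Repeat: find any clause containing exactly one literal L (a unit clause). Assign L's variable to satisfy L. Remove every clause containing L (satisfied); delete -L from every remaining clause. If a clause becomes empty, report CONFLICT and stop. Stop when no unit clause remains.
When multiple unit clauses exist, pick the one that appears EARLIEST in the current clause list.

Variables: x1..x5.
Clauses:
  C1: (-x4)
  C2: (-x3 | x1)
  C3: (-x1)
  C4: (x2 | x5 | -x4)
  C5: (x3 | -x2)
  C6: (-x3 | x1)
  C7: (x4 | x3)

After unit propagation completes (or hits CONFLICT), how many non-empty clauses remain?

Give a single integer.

Answer: 1

Derivation:
unit clause [-4] forces x4=F; simplify:
  drop 4 from [4, 3] -> [3]
  satisfied 2 clause(s); 5 remain; assigned so far: [4]
unit clause [-1] forces x1=F; simplify:
  drop 1 from [-3, 1] -> [-3]
  drop 1 from [-3, 1] -> [-3]
  satisfied 1 clause(s); 4 remain; assigned so far: [1, 4]
unit clause [-3] forces x3=F; simplify:
  drop 3 from [3, -2] -> [-2]
  drop 3 from [3] -> [] (empty!)
  satisfied 2 clause(s); 2 remain; assigned so far: [1, 3, 4]
CONFLICT (empty clause)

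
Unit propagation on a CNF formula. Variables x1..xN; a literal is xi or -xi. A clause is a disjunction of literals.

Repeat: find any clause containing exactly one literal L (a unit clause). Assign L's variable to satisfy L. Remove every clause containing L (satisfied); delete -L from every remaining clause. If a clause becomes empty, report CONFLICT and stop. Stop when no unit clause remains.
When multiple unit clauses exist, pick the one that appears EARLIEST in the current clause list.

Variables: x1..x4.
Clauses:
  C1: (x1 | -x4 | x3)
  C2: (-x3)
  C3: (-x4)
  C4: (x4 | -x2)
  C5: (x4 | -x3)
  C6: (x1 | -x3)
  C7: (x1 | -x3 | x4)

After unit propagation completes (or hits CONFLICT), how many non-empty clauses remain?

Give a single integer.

unit clause [-3] forces x3=F; simplify:
  drop 3 from [1, -4, 3] -> [1, -4]
  satisfied 4 clause(s); 3 remain; assigned so far: [3]
unit clause [-4] forces x4=F; simplify:
  drop 4 from [4, -2] -> [-2]
  satisfied 2 clause(s); 1 remain; assigned so far: [3, 4]
unit clause [-2] forces x2=F; simplify:
  satisfied 1 clause(s); 0 remain; assigned so far: [2, 3, 4]

Answer: 0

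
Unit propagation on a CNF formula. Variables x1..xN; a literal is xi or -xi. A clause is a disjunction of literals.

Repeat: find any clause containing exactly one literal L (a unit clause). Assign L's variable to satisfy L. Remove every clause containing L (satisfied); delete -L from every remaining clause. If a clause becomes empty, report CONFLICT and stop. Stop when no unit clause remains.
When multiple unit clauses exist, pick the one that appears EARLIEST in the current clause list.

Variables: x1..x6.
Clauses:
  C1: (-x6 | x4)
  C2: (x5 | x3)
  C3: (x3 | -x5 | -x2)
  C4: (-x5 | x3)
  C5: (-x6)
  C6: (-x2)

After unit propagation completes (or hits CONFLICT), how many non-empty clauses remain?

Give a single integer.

unit clause [-6] forces x6=F; simplify:
  satisfied 2 clause(s); 4 remain; assigned so far: [6]
unit clause [-2] forces x2=F; simplify:
  satisfied 2 clause(s); 2 remain; assigned so far: [2, 6]

Answer: 2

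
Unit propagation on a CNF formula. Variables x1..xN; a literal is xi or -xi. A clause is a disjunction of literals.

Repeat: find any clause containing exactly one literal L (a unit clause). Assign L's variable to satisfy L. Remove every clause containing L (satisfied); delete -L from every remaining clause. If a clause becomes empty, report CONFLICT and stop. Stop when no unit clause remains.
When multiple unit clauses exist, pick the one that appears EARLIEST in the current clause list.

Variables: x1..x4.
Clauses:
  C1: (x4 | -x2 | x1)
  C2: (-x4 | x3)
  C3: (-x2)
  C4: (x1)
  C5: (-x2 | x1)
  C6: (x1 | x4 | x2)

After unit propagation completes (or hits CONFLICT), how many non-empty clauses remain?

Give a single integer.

unit clause [-2] forces x2=F; simplify:
  drop 2 from [1, 4, 2] -> [1, 4]
  satisfied 3 clause(s); 3 remain; assigned so far: [2]
unit clause [1] forces x1=T; simplify:
  satisfied 2 clause(s); 1 remain; assigned so far: [1, 2]

Answer: 1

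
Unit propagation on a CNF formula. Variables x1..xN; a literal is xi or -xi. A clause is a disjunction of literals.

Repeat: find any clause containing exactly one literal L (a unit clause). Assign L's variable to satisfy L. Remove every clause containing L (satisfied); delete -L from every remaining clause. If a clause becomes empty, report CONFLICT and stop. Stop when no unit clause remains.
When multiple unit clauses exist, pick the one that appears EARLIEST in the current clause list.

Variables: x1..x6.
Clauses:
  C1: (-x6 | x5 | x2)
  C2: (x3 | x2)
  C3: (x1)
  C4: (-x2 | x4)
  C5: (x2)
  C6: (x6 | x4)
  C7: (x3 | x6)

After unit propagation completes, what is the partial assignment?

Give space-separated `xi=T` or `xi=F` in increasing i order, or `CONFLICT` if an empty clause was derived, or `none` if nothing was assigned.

unit clause [1] forces x1=T; simplify:
  satisfied 1 clause(s); 6 remain; assigned so far: [1]
unit clause [2] forces x2=T; simplify:
  drop -2 from [-2, 4] -> [4]
  satisfied 3 clause(s); 3 remain; assigned so far: [1, 2]
unit clause [4] forces x4=T; simplify:
  satisfied 2 clause(s); 1 remain; assigned so far: [1, 2, 4]

Answer: x1=T x2=T x4=T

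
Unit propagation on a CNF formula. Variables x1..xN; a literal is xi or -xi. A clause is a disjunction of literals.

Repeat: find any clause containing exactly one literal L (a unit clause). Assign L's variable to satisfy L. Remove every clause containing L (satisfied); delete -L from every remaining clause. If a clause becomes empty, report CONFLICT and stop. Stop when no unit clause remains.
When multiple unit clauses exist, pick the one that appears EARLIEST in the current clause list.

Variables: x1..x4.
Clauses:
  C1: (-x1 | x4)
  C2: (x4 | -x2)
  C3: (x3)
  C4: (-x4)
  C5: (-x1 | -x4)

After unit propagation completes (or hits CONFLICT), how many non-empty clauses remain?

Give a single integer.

Answer: 0

Derivation:
unit clause [3] forces x3=T; simplify:
  satisfied 1 clause(s); 4 remain; assigned so far: [3]
unit clause [-4] forces x4=F; simplify:
  drop 4 from [-1, 4] -> [-1]
  drop 4 from [4, -2] -> [-2]
  satisfied 2 clause(s); 2 remain; assigned so far: [3, 4]
unit clause [-1] forces x1=F; simplify:
  satisfied 1 clause(s); 1 remain; assigned so far: [1, 3, 4]
unit clause [-2] forces x2=F; simplify:
  satisfied 1 clause(s); 0 remain; assigned so far: [1, 2, 3, 4]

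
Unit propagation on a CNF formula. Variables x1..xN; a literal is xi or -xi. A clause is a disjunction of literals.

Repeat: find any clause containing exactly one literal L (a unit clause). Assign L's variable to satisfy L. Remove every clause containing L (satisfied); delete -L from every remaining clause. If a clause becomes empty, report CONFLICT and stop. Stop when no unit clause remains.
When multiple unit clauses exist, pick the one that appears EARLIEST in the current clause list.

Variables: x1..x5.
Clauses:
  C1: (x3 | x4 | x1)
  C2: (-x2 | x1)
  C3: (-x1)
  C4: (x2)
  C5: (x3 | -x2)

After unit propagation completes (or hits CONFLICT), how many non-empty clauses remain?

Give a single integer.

unit clause [-1] forces x1=F; simplify:
  drop 1 from [3, 4, 1] -> [3, 4]
  drop 1 from [-2, 1] -> [-2]
  satisfied 1 clause(s); 4 remain; assigned so far: [1]
unit clause [-2] forces x2=F; simplify:
  drop 2 from [2] -> [] (empty!)
  satisfied 2 clause(s); 2 remain; assigned so far: [1, 2]
CONFLICT (empty clause)

Answer: 1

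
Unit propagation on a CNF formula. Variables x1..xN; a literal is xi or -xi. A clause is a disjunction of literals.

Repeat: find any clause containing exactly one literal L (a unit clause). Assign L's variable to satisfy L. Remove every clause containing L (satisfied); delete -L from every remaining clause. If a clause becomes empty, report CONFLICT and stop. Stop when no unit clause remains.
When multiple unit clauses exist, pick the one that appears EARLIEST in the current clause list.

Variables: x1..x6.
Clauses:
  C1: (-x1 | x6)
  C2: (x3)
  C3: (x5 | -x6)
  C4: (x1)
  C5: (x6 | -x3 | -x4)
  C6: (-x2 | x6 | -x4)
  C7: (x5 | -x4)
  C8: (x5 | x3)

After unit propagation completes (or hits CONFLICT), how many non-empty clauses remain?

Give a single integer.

unit clause [3] forces x3=T; simplify:
  drop -3 from [6, -3, -4] -> [6, -4]
  satisfied 2 clause(s); 6 remain; assigned so far: [3]
unit clause [1] forces x1=T; simplify:
  drop -1 from [-1, 6] -> [6]
  satisfied 1 clause(s); 5 remain; assigned so far: [1, 3]
unit clause [6] forces x6=T; simplify:
  drop -6 from [5, -6] -> [5]
  satisfied 3 clause(s); 2 remain; assigned so far: [1, 3, 6]
unit clause [5] forces x5=T; simplify:
  satisfied 2 clause(s); 0 remain; assigned so far: [1, 3, 5, 6]

Answer: 0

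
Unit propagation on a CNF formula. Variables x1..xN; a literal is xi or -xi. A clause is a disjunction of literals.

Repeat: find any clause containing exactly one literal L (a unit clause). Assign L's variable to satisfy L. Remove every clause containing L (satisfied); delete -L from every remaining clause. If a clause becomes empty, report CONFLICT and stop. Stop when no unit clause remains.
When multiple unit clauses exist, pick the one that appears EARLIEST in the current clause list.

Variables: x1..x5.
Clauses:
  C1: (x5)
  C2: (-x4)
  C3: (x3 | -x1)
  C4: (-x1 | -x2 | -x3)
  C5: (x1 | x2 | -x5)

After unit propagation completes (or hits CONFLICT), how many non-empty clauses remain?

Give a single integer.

unit clause [5] forces x5=T; simplify:
  drop -5 from [1, 2, -5] -> [1, 2]
  satisfied 1 clause(s); 4 remain; assigned so far: [5]
unit clause [-4] forces x4=F; simplify:
  satisfied 1 clause(s); 3 remain; assigned so far: [4, 5]

Answer: 3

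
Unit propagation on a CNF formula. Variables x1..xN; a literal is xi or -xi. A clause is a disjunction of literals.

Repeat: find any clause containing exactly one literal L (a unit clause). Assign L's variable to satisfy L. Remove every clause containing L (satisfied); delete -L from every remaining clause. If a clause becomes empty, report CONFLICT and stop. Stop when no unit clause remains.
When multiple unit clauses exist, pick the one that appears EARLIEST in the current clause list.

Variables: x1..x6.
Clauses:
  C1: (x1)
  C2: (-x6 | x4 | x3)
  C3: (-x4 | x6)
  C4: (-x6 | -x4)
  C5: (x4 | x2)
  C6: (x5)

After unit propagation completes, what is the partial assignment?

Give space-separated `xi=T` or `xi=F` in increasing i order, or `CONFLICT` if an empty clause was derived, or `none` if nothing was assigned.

unit clause [1] forces x1=T; simplify:
  satisfied 1 clause(s); 5 remain; assigned so far: [1]
unit clause [5] forces x5=T; simplify:
  satisfied 1 clause(s); 4 remain; assigned so far: [1, 5]

Answer: x1=T x5=T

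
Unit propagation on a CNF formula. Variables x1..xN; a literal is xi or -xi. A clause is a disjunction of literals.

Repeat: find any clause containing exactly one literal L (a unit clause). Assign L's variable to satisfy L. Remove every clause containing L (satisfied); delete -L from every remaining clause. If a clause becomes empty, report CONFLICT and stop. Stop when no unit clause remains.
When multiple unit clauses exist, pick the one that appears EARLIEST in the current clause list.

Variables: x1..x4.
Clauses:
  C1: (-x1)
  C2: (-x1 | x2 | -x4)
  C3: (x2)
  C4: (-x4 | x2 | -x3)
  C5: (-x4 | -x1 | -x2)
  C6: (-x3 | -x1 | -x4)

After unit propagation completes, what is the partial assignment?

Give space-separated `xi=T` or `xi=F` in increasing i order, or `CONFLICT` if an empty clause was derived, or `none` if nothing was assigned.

unit clause [-1] forces x1=F; simplify:
  satisfied 4 clause(s); 2 remain; assigned so far: [1]
unit clause [2] forces x2=T; simplify:
  satisfied 2 clause(s); 0 remain; assigned so far: [1, 2]

Answer: x1=F x2=T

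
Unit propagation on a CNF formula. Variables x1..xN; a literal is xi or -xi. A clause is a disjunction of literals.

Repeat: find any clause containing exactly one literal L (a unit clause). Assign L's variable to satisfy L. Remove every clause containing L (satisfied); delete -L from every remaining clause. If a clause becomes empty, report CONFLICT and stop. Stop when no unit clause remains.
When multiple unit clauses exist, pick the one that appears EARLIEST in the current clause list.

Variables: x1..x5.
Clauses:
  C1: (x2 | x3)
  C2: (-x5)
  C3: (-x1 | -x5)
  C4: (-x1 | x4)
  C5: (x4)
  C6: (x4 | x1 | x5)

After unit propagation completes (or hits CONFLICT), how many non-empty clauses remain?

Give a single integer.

Answer: 1

Derivation:
unit clause [-5] forces x5=F; simplify:
  drop 5 from [4, 1, 5] -> [4, 1]
  satisfied 2 clause(s); 4 remain; assigned so far: [5]
unit clause [4] forces x4=T; simplify:
  satisfied 3 clause(s); 1 remain; assigned so far: [4, 5]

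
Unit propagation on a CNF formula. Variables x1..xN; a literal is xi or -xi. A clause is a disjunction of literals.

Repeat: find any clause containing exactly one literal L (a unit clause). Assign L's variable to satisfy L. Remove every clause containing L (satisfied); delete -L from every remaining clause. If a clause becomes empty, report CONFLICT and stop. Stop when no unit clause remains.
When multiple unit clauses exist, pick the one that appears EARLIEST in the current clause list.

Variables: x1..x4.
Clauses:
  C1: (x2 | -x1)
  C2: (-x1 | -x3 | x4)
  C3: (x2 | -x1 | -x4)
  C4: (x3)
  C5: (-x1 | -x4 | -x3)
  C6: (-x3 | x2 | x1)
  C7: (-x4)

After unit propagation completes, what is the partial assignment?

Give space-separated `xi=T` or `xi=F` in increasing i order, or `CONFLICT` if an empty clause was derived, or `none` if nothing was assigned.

Answer: x1=F x2=T x3=T x4=F

Derivation:
unit clause [3] forces x3=T; simplify:
  drop -3 from [-1, -3, 4] -> [-1, 4]
  drop -3 from [-1, -4, -3] -> [-1, -4]
  drop -3 from [-3, 2, 1] -> [2, 1]
  satisfied 1 clause(s); 6 remain; assigned so far: [3]
unit clause [-4] forces x4=F; simplify:
  drop 4 from [-1, 4] -> [-1]
  satisfied 3 clause(s); 3 remain; assigned so far: [3, 4]
unit clause [-1] forces x1=F; simplify:
  drop 1 from [2, 1] -> [2]
  satisfied 2 clause(s); 1 remain; assigned so far: [1, 3, 4]
unit clause [2] forces x2=T; simplify:
  satisfied 1 clause(s); 0 remain; assigned so far: [1, 2, 3, 4]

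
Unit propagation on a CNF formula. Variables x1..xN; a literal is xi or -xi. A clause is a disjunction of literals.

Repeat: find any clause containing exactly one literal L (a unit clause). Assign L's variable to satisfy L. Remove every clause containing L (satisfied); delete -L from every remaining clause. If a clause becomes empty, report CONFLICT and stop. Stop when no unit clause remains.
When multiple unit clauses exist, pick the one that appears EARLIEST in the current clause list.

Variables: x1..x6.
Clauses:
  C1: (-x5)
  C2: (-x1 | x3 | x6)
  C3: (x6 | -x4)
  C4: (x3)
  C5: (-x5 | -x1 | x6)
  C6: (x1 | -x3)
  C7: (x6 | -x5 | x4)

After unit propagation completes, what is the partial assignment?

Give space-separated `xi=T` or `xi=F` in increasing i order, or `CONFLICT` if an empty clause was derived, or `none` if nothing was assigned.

unit clause [-5] forces x5=F; simplify:
  satisfied 3 clause(s); 4 remain; assigned so far: [5]
unit clause [3] forces x3=T; simplify:
  drop -3 from [1, -3] -> [1]
  satisfied 2 clause(s); 2 remain; assigned so far: [3, 5]
unit clause [1] forces x1=T; simplify:
  satisfied 1 clause(s); 1 remain; assigned so far: [1, 3, 5]

Answer: x1=T x3=T x5=F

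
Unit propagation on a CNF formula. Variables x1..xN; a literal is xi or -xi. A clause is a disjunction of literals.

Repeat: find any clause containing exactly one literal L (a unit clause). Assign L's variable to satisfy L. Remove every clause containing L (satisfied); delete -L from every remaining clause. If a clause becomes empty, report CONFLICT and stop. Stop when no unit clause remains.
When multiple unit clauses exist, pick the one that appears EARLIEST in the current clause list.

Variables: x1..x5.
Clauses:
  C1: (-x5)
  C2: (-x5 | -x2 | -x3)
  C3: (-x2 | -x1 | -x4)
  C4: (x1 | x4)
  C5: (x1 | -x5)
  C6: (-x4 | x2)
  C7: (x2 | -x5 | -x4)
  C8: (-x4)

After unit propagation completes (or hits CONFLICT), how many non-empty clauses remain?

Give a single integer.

Answer: 0

Derivation:
unit clause [-5] forces x5=F; simplify:
  satisfied 4 clause(s); 4 remain; assigned so far: [5]
unit clause [-4] forces x4=F; simplify:
  drop 4 from [1, 4] -> [1]
  satisfied 3 clause(s); 1 remain; assigned so far: [4, 5]
unit clause [1] forces x1=T; simplify:
  satisfied 1 clause(s); 0 remain; assigned so far: [1, 4, 5]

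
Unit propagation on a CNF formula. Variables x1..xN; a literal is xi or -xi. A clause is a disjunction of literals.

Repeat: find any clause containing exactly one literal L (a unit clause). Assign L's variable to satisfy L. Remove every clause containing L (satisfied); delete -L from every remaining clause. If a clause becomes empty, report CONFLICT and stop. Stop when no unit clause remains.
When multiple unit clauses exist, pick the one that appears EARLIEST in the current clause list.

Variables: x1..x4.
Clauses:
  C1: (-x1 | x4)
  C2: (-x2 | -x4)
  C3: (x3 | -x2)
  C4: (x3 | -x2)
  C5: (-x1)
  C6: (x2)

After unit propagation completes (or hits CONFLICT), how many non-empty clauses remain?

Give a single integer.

Answer: 0

Derivation:
unit clause [-1] forces x1=F; simplify:
  satisfied 2 clause(s); 4 remain; assigned so far: [1]
unit clause [2] forces x2=T; simplify:
  drop -2 from [-2, -4] -> [-4]
  drop -2 from [3, -2] -> [3]
  drop -2 from [3, -2] -> [3]
  satisfied 1 clause(s); 3 remain; assigned so far: [1, 2]
unit clause [-4] forces x4=F; simplify:
  satisfied 1 clause(s); 2 remain; assigned so far: [1, 2, 4]
unit clause [3] forces x3=T; simplify:
  satisfied 2 clause(s); 0 remain; assigned so far: [1, 2, 3, 4]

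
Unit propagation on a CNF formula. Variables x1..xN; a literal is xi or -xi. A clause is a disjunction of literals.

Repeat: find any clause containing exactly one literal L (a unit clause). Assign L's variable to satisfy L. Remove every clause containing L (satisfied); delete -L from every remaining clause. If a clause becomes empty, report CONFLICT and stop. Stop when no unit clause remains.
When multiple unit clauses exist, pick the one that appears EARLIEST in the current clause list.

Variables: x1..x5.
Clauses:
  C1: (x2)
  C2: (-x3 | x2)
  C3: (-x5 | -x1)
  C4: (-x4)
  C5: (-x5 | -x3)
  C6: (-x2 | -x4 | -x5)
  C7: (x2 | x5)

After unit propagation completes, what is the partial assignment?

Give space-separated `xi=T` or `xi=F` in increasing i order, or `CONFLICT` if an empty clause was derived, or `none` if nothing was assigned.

Answer: x2=T x4=F

Derivation:
unit clause [2] forces x2=T; simplify:
  drop -2 from [-2, -4, -5] -> [-4, -5]
  satisfied 3 clause(s); 4 remain; assigned so far: [2]
unit clause [-4] forces x4=F; simplify:
  satisfied 2 clause(s); 2 remain; assigned so far: [2, 4]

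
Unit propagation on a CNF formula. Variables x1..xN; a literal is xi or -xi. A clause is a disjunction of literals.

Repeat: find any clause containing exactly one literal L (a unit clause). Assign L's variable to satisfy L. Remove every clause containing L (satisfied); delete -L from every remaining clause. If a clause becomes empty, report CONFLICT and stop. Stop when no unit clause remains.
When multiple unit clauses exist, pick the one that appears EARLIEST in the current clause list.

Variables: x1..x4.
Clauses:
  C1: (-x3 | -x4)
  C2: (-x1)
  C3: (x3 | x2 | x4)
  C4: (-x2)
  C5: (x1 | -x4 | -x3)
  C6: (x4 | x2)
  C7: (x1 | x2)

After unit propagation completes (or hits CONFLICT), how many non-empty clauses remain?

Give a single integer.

Answer: 4

Derivation:
unit clause [-1] forces x1=F; simplify:
  drop 1 from [1, -4, -3] -> [-4, -3]
  drop 1 from [1, 2] -> [2]
  satisfied 1 clause(s); 6 remain; assigned so far: [1]
unit clause [-2] forces x2=F; simplify:
  drop 2 from [3, 2, 4] -> [3, 4]
  drop 2 from [4, 2] -> [4]
  drop 2 from [2] -> [] (empty!)
  satisfied 1 clause(s); 5 remain; assigned so far: [1, 2]
CONFLICT (empty clause)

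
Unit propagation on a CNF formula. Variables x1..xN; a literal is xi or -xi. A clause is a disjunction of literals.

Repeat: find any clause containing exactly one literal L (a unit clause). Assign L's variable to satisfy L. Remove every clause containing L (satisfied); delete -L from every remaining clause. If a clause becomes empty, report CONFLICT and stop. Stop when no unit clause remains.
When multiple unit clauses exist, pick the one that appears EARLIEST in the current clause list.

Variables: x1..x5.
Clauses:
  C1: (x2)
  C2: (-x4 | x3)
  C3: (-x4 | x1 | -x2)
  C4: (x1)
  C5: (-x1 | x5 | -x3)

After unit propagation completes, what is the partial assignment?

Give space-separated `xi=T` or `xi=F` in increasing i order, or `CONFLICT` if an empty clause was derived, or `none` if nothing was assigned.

unit clause [2] forces x2=T; simplify:
  drop -2 from [-4, 1, -2] -> [-4, 1]
  satisfied 1 clause(s); 4 remain; assigned so far: [2]
unit clause [1] forces x1=T; simplify:
  drop -1 from [-1, 5, -3] -> [5, -3]
  satisfied 2 clause(s); 2 remain; assigned so far: [1, 2]

Answer: x1=T x2=T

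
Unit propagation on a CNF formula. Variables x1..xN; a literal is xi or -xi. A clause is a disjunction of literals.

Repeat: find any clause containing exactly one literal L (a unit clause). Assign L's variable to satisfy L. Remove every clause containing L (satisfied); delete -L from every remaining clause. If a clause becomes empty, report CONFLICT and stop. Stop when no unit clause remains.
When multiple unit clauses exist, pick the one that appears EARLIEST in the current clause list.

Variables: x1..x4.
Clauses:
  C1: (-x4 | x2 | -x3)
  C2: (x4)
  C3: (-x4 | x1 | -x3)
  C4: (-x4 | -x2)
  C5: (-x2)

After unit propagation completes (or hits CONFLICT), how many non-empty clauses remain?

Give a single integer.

Answer: 0

Derivation:
unit clause [4] forces x4=T; simplify:
  drop -4 from [-4, 2, -3] -> [2, -3]
  drop -4 from [-4, 1, -3] -> [1, -3]
  drop -4 from [-4, -2] -> [-2]
  satisfied 1 clause(s); 4 remain; assigned so far: [4]
unit clause [-2] forces x2=F; simplify:
  drop 2 from [2, -3] -> [-3]
  satisfied 2 clause(s); 2 remain; assigned so far: [2, 4]
unit clause [-3] forces x3=F; simplify:
  satisfied 2 clause(s); 0 remain; assigned so far: [2, 3, 4]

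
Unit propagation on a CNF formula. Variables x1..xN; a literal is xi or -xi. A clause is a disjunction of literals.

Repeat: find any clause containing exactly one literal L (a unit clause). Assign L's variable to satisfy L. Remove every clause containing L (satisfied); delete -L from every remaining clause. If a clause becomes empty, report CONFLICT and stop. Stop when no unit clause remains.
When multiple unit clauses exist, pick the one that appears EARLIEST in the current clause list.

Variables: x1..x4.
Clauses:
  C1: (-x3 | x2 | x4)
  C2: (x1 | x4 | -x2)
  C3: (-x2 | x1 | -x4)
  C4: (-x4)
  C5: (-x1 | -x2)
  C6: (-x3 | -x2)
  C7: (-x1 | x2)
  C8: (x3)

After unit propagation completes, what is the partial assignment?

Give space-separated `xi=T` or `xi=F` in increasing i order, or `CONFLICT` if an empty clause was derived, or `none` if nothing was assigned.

unit clause [-4] forces x4=F; simplify:
  drop 4 from [-3, 2, 4] -> [-3, 2]
  drop 4 from [1, 4, -2] -> [1, -2]
  satisfied 2 clause(s); 6 remain; assigned so far: [4]
unit clause [3] forces x3=T; simplify:
  drop -3 from [-3, 2] -> [2]
  drop -3 from [-3, -2] -> [-2]
  satisfied 1 clause(s); 5 remain; assigned so far: [3, 4]
unit clause [2] forces x2=T; simplify:
  drop -2 from [1, -2] -> [1]
  drop -2 from [-1, -2] -> [-1]
  drop -2 from [-2] -> [] (empty!)
  satisfied 2 clause(s); 3 remain; assigned so far: [2, 3, 4]
CONFLICT (empty clause)

Answer: CONFLICT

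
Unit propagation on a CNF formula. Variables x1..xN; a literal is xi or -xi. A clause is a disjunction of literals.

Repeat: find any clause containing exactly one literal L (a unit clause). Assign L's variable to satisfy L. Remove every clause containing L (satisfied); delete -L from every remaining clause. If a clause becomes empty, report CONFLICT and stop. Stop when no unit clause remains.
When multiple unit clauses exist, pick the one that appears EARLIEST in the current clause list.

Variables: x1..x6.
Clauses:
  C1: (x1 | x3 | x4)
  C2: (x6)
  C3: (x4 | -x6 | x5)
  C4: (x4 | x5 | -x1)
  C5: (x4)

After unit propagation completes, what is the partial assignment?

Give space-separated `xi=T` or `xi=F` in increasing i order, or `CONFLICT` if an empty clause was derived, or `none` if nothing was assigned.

Answer: x4=T x6=T

Derivation:
unit clause [6] forces x6=T; simplify:
  drop -6 from [4, -6, 5] -> [4, 5]
  satisfied 1 clause(s); 4 remain; assigned so far: [6]
unit clause [4] forces x4=T; simplify:
  satisfied 4 clause(s); 0 remain; assigned so far: [4, 6]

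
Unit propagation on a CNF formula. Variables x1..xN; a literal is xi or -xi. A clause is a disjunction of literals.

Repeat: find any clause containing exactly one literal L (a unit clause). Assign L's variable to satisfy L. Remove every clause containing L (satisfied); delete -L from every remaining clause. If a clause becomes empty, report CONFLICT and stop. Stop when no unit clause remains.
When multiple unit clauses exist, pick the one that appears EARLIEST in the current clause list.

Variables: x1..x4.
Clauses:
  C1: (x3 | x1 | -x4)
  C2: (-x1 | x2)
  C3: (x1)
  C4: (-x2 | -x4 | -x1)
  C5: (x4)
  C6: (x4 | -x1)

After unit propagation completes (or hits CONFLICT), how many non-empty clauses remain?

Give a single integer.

unit clause [1] forces x1=T; simplify:
  drop -1 from [-1, 2] -> [2]
  drop -1 from [-2, -4, -1] -> [-2, -4]
  drop -1 from [4, -1] -> [4]
  satisfied 2 clause(s); 4 remain; assigned so far: [1]
unit clause [2] forces x2=T; simplify:
  drop -2 from [-2, -4] -> [-4]
  satisfied 1 clause(s); 3 remain; assigned so far: [1, 2]
unit clause [-4] forces x4=F; simplify:
  drop 4 from [4] -> [] (empty!)
  drop 4 from [4] -> [] (empty!)
  satisfied 1 clause(s); 2 remain; assigned so far: [1, 2, 4]
CONFLICT (empty clause)

Answer: 0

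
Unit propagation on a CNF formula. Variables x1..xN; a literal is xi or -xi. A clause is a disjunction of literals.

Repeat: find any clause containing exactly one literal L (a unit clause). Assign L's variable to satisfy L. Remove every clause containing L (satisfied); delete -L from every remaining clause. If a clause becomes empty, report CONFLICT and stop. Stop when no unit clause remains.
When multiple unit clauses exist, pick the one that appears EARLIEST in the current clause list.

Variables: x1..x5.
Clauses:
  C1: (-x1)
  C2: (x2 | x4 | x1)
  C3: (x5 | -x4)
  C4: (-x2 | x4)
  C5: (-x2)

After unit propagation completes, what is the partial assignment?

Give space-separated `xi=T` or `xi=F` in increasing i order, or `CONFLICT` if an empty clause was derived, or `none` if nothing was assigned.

Answer: x1=F x2=F x4=T x5=T

Derivation:
unit clause [-1] forces x1=F; simplify:
  drop 1 from [2, 4, 1] -> [2, 4]
  satisfied 1 clause(s); 4 remain; assigned so far: [1]
unit clause [-2] forces x2=F; simplify:
  drop 2 from [2, 4] -> [4]
  satisfied 2 clause(s); 2 remain; assigned so far: [1, 2]
unit clause [4] forces x4=T; simplify:
  drop -4 from [5, -4] -> [5]
  satisfied 1 clause(s); 1 remain; assigned so far: [1, 2, 4]
unit clause [5] forces x5=T; simplify:
  satisfied 1 clause(s); 0 remain; assigned so far: [1, 2, 4, 5]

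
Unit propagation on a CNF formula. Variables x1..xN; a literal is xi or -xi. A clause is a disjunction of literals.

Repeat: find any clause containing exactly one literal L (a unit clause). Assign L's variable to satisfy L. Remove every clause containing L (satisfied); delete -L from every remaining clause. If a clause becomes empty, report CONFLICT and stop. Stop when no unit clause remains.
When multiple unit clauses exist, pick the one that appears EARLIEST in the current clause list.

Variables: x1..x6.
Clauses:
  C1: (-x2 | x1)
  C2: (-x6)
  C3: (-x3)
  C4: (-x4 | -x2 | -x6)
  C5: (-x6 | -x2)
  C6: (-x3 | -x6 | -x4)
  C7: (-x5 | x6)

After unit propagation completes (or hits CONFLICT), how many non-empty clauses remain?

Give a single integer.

Answer: 1

Derivation:
unit clause [-6] forces x6=F; simplify:
  drop 6 from [-5, 6] -> [-5]
  satisfied 4 clause(s); 3 remain; assigned so far: [6]
unit clause [-3] forces x3=F; simplify:
  satisfied 1 clause(s); 2 remain; assigned so far: [3, 6]
unit clause [-5] forces x5=F; simplify:
  satisfied 1 clause(s); 1 remain; assigned so far: [3, 5, 6]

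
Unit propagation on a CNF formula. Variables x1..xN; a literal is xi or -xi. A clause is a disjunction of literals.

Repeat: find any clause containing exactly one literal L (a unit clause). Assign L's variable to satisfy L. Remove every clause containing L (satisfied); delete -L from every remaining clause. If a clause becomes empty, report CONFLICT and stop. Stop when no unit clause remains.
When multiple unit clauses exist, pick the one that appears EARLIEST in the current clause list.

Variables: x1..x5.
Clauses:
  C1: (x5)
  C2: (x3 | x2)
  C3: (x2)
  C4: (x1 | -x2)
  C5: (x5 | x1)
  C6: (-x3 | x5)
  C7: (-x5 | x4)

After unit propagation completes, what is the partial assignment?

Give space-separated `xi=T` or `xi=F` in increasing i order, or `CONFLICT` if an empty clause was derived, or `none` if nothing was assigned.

Answer: x1=T x2=T x4=T x5=T

Derivation:
unit clause [5] forces x5=T; simplify:
  drop -5 from [-5, 4] -> [4]
  satisfied 3 clause(s); 4 remain; assigned so far: [5]
unit clause [2] forces x2=T; simplify:
  drop -2 from [1, -2] -> [1]
  satisfied 2 clause(s); 2 remain; assigned so far: [2, 5]
unit clause [1] forces x1=T; simplify:
  satisfied 1 clause(s); 1 remain; assigned so far: [1, 2, 5]
unit clause [4] forces x4=T; simplify:
  satisfied 1 clause(s); 0 remain; assigned so far: [1, 2, 4, 5]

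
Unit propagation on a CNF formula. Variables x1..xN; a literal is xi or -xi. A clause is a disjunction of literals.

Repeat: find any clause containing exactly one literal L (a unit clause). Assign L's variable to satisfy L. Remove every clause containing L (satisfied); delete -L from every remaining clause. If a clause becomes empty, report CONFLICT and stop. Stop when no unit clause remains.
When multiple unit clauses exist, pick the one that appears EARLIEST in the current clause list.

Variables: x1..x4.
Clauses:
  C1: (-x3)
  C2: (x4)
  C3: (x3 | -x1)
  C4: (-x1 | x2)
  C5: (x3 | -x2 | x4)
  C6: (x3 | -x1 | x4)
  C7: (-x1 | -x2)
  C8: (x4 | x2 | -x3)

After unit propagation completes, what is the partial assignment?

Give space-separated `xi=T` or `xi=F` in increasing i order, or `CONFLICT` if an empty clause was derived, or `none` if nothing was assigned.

unit clause [-3] forces x3=F; simplify:
  drop 3 from [3, -1] -> [-1]
  drop 3 from [3, -2, 4] -> [-2, 4]
  drop 3 from [3, -1, 4] -> [-1, 4]
  satisfied 2 clause(s); 6 remain; assigned so far: [3]
unit clause [4] forces x4=T; simplify:
  satisfied 3 clause(s); 3 remain; assigned so far: [3, 4]
unit clause [-1] forces x1=F; simplify:
  satisfied 3 clause(s); 0 remain; assigned so far: [1, 3, 4]

Answer: x1=F x3=F x4=T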